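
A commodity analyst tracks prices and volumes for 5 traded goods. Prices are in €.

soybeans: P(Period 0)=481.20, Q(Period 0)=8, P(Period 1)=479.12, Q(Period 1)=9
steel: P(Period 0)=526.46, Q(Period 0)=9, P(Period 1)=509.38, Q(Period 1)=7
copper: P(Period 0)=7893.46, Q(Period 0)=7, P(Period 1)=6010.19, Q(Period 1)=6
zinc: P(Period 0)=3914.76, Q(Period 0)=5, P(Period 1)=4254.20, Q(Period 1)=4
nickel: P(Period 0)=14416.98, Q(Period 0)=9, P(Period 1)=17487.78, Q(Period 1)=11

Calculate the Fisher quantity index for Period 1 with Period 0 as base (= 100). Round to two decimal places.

Laspeyres component (base-period weights):
ΣP(Period 0)Q(Period 1) = 481.20×9 + 526.46×7 + 7893.46×6 + 3914.76×4 + 14416.98×11 = 4330.8 + 3685.22 + 47360.76 + 15659.04 + 158586.78 = 229622.6
ΣP(Period 0)Q(Period 0) = 481.20×8 + 526.46×9 + 7893.46×7 + 3914.76×5 + 14416.98×9 = 3849.6 + 4738.14 + 55254.22 + 19573.8 + 129752.82 = 213168.58
L = 229622.6 / 213168.58 × 100 = 107.7188
Paasche component (current-period weights):
ΣP(Period 1)Q(Period 1) = 479.12×9 + 509.38×7 + 6010.19×6 + 4254.20×4 + 17487.78×11 = 4312.08 + 3565.66 + 36061.14 + 17016.8 + 192365.58 = 253321.26
ΣP(Period 1)Q(Period 0) = 479.12×8 + 509.38×9 + 6010.19×7 + 4254.20×5 + 17487.78×9 = 3832.96 + 4584.42 + 42071.33 + 21271 + 157390.02 = 229149.73
P = 253321.26 / 229149.73 × 100 = 110.5484
Fisher = √(L × P) = √(107.7188 × 110.5484) = 109.1244

109.12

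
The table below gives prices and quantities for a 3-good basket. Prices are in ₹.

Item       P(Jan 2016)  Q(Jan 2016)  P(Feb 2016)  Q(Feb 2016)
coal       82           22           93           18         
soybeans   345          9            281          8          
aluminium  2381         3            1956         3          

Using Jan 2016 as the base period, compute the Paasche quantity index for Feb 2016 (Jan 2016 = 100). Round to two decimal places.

Paasche quantity index uses current-period prices as weights.
ΣP(Feb 2016)·Q(Feb 2016) = 93×18 + 281×8 + 1956×3 = 1674 + 2248 + 5868 = 9790
ΣP(Feb 2016)·Q(Jan 2016) = 93×22 + 281×9 + 1956×3 = 2046 + 2529 + 5868 = 10443
Index = 9790 / 10443 × 100 = 93.7470

93.75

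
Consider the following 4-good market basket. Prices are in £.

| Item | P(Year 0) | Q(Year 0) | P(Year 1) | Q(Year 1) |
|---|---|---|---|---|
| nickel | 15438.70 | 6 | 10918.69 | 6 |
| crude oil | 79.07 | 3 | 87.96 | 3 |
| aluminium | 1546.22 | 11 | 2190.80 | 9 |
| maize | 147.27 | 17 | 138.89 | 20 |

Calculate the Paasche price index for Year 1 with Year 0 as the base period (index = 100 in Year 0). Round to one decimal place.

Paasche price index uses current-period quantities as weights.
ΣP(Year 1)·Q(Year 1) = 10918.69×6 + 87.96×3 + 2190.80×9 + 138.89×20 = 65512.14 + 263.88 + 19717.2 + 2777.8 = 88271.02
ΣP(Year 0)·Q(Year 1) = 15438.70×6 + 79.07×3 + 1546.22×9 + 147.27×20 = 92632.2 + 237.21 + 13915.98 + 2945.4 = 109730.79
Index = 88271.02 / 109730.79 × 100 = 80.4433

80.4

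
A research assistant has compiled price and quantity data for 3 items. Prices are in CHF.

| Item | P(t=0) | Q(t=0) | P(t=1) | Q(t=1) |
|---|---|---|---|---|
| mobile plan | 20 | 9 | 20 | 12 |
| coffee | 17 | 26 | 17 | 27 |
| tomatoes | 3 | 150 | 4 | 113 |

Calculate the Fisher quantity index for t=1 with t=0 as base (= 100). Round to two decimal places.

95.50

Laspeyres component (base-period weights):
ΣP(t=0)Q(t=1) = 20×12 + 17×27 + 3×113 = 240 + 459 + 339 = 1038
ΣP(t=0)Q(t=0) = 20×9 + 17×26 + 3×150 = 180 + 442 + 450 = 1072
L = 1038 / 1072 × 100 = 96.8284
Paasche component (current-period weights):
ΣP(t=1)Q(t=1) = 20×12 + 17×27 + 4×113 = 240 + 459 + 452 = 1151
ΣP(t=1)Q(t=0) = 20×9 + 17×26 + 4×150 = 180 + 442 + 600 = 1222
P = 1151 / 1222 × 100 = 94.1899
Fisher = √(L × P) = √(96.8284 × 94.1899) = 95.5000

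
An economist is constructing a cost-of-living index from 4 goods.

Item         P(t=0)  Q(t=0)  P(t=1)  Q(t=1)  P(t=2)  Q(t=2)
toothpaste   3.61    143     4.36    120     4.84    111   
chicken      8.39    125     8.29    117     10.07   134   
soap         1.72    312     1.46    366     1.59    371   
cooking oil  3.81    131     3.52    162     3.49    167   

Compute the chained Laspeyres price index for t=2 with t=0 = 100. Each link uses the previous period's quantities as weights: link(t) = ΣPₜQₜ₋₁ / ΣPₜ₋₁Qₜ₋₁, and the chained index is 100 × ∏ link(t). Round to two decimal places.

110.83

Link t=0→t=1:
ΣP(t=1)Q(t=0) = 4.36×143 + 8.29×125 + 1.46×312 + 3.52×131 = 623.48 + 1036.25 + 455.52 + 461.12 = 2576.37
ΣP(t=0)Q(t=0) = 3.61×143 + 8.39×125 + 1.72×312 + 3.81×131 = 516.23 + 1048.75 + 536.64 + 499.11 = 2600.73
link = 2576.37/2600.73 = 0.990633
Link t=1→t=2:
ΣP(t=2)Q(t=1) = 4.84×120 + 10.07×117 + 1.59×366 + 3.49×162 = 580.8 + 1178.19 + 581.94 + 565.38 = 2906.31
ΣP(t=1)Q(t=1) = 4.36×120 + 8.29×117 + 1.46×366 + 3.52×162 = 523.2 + 969.93 + 534.36 + 570.24 = 2597.73
link = 2906.31/2597.73 = 1.118788
Chained index = 100 × 0.990633 × 1.118788 = 110.8309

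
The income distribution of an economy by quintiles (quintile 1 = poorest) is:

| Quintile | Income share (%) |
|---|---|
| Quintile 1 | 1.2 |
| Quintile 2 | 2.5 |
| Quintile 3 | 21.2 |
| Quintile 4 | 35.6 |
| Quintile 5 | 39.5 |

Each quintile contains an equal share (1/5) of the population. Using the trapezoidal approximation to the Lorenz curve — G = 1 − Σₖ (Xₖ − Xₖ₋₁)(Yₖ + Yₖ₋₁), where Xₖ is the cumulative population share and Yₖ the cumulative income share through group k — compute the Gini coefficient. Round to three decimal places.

Cumulative income shares Yₖ: 0.0120, 0.0370, 0.2490, 0.6050, 1.0000
Σ (Xₖ−Xₖ₋₁)(Yₖ+Yₖ₋₁) = (1/5)(0.0120+0.0000) + (1/5)(0.0370+0.0120) + (1/5)(0.2490+0.0370) + (1/5)(0.6050+0.2490) + (1/5)(1.0000+0.6050)
  = 0.0024 + 0.0098 + 0.0572 + 0.1708 + 0.3210 = 0.5612
G = 1 − 0.5612 = 0.4388

0.439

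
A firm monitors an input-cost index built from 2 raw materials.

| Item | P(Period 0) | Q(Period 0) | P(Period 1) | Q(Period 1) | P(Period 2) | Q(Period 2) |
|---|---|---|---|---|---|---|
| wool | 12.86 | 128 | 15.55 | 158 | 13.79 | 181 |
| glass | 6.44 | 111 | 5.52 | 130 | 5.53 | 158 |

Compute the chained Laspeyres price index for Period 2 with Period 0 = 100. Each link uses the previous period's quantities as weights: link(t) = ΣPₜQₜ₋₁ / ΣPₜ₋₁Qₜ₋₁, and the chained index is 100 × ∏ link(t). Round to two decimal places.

100.65

Link Period 0→Period 1:
ΣP(Period 1)Q(Period 0) = 15.55×128 + 5.52×111 = 1990.4 + 612.72 = 2603.12
ΣP(Period 0)Q(Period 0) = 12.86×128 + 6.44×111 = 1646.08 + 714.84 = 2360.92
link = 2603.12/2360.92 = 1.102587
Link Period 1→Period 2:
ΣP(Period 2)Q(Period 1) = 13.79×158 + 5.53×130 = 2178.82 + 718.9 = 2897.72
ΣP(Period 1)Q(Period 1) = 15.55×158 + 5.52×130 = 2456.9 + 717.6 = 3174.5
link = 2897.72/3174.5 = 0.912811
Chained index = 100 × 1.102587 × 0.912811 = 100.6454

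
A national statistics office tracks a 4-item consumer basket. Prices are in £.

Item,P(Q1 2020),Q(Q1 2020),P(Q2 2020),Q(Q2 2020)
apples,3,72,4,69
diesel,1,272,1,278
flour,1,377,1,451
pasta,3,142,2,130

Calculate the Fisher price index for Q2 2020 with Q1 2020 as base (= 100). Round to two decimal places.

Laspeyres component (base-period weights):
ΣP(Q2 2020)Q(Q1 2020) = 4×72 + 1×272 + 1×377 + 2×142 = 288 + 272 + 377 + 284 = 1221
ΣP(Q1 2020)Q(Q1 2020) = 3×72 + 1×272 + 1×377 + 3×142 = 216 + 272 + 377 + 426 = 1291
L = 1221 / 1291 × 100 = 94.5778
Paasche component (current-period weights):
ΣP(Q2 2020)Q(Q2 2020) = 4×69 + 1×278 + 1×451 + 2×130 = 276 + 278 + 451 + 260 = 1265
ΣP(Q1 2020)Q(Q2 2020) = 3×69 + 1×278 + 1×451 + 3×130 = 207 + 278 + 451 + 390 = 1326
P = 1265 / 1326 × 100 = 95.3997
Fisher = √(L × P) = √(94.5778 × 95.3997) = 94.9879

94.99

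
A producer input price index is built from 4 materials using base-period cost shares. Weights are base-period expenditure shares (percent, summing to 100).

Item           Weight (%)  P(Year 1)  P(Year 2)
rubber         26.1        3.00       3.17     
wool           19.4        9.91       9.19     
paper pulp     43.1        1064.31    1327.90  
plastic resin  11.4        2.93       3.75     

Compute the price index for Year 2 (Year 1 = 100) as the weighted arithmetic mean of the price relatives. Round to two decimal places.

113.93

rubber: 26.1 × (3.17/3.00) = 26.1 × 1.056667 = 27.5790
wool: 19.4 × (9.19/9.91) = 19.4 × 0.927346 = 17.9905
paper pulp: 43.1 × (1327.90/1064.31) = 43.1 × 1.247663 = 53.7743
plastic resin: 11.4 × (3.75/2.93) = 11.4 × 1.279863 = 14.5904
Index = Σ wᵢ·(p₁ᵢ/p₀ᵢ) = 27.5790 + 17.9905 + 53.7743 + 14.5904 = 113.9342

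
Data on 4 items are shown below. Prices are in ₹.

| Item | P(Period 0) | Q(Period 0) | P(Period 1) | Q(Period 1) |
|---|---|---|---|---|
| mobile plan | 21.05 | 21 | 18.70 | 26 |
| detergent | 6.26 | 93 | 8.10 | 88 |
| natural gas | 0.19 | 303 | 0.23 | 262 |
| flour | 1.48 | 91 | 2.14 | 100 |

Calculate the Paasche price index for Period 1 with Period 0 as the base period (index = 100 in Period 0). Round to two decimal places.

113.68

Paasche price index uses current-period quantities as weights.
ΣP(Period 1)·Q(Period 1) = 18.70×26 + 8.10×88 + 0.23×262 + 2.14×100 = 486.2 + 712.8 + 60.26 + 214 = 1473.26
ΣP(Period 0)·Q(Period 1) = 21.05×26 + 6.26×88 + 0.19×262 + 1.48×100 = 547.3 + 550.88 + 49.78 + 148 = 1295.96
Index = 1473.26 / 1295.96 × 100 = 113.6810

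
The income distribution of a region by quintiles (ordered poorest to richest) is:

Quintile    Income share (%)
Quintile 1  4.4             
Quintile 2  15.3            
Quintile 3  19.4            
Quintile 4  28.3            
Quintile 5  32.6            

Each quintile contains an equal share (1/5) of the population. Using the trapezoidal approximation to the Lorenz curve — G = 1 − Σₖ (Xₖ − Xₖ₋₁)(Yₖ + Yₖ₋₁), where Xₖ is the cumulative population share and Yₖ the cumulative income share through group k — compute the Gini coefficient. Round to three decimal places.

0.278

Cumulative income shares Yₖ: 0.0440, 0.1970, 0.3910, 0.6740, 1.0000
Σ (Xₖ−Xₖ₋₁)(Yₖ+Yₖ₋₁) = (1/5)(0.0440+0.0000) + (1/5)(0.1970+0.0440) + (1/5)(0.3910+0.1970) + (1/5)(0.6740+0.3910) + (1/5)(1.0000+0.6740)
  = 0.0088 + 0.0482 + 0.1176 + 0.2130 + 0.3348 = 0.7224
G = 1 − 0.7224 = 0.2776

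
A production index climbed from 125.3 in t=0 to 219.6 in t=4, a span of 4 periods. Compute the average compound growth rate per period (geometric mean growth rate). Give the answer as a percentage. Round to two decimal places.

15.06%

Growth factor = (219.6/125.3)^(1/4) = (1.752594)^(1/4) = 1.150589
Growth rate = 1.150589 − 1 = 0.150589 = 15.0589%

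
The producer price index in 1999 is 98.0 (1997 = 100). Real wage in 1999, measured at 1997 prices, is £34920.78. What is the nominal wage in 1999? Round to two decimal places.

Nominal = Real × (Index/100) = 34920.78 × (98.0/100)
        = 34920.78 × 0.980 = 34222.3644

34222.36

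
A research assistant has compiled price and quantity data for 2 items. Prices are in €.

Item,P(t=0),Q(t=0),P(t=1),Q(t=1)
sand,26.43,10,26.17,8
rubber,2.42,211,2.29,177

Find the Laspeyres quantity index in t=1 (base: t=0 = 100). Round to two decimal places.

Laspeyres quantity index uses base-period prices as weights.
ΣP(t=0)·Q(t=1) = 26.43×8 + 2.42×177 = 211.44 + 428.34 = 639.78
ΣP(t=0)·Q(t=0) = 26.43×10 + 2.42×211 = 264.3 + 510.62 = 774.92
Index = 639.78 / 774.92 × 100 = 82.5608

82.56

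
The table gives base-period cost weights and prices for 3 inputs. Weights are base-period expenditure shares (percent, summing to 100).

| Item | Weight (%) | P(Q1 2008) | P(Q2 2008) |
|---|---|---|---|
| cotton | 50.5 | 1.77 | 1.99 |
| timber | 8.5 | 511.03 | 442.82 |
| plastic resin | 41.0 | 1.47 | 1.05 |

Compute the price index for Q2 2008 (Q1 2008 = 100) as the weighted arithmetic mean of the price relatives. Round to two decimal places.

cotton: 50.5 × (1.99/1.77) = 50.5 × 1.124294 = 56.7768
timber: 8.5 × (442.82/511.03) = 8.5 × 0.866524 = 7.3655
plastic resin: 41.0 × (1.05/1.47) = 41.0 × 0.714286 = 29.2857
Index = Σ wᵢ·(p₁ᵢ/p₀ᵢ) = 56.7768 + 7.3655 + 29.2857 = 93.4280

93.43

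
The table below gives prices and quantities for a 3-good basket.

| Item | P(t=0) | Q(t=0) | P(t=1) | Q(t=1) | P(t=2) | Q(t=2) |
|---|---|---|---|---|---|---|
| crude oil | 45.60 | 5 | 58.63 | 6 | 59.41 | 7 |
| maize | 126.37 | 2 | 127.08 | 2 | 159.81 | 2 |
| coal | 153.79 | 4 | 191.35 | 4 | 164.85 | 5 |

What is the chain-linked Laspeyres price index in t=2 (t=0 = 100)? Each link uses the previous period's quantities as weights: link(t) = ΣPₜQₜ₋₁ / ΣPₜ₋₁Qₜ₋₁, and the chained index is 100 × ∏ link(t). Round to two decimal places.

116.65

Link t=0→t=1:
ΣP(t=1)Q(t=0) = 58.63×5 + 127.08×2 + 191.35×4 = 293.15 + 254.16 + 765.4 = 1312.71
ΣP(t=0)Q(t=0) = 45.60×5 + 126.37×2 + 153.79×4 = 228 + 252.74 + 615.16 = 1095.9
link = 1312.71/1095.9 = 1.197837
Link t=1→t=2:
ΣP(t=2)Q(t=1) = 59.41×6 + 159.81×2 + 164.85×4 = 356.46 + 319.62 + 659.4 = 1335.48
ΣP(t=1)Q(t=1) = 58.63×6 + 127.08×2 + 191.35×4 = 351.78 + 254.16 + 765.4 = 1371.34
link = 1335.48/1371.34 = 0.973850
Chained index = 100 × 1.197837 × 0.973850 = 116.6514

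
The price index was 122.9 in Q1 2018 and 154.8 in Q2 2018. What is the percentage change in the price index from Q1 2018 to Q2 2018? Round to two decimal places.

25.96%

Change = (154.8 − 122.9) / 122.9 × 100
       = 31.9 / 122.9 × 100 = 25.9561%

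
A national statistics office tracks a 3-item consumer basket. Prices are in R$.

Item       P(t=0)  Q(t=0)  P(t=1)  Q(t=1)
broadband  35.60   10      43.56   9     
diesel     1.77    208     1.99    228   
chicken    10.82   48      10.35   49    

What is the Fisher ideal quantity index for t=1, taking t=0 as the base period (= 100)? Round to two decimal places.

100.67

Laspeyres component (base-period weights):
ΣP(t=0)Q(t=1) = 35.60×9 + 1.77×228 + 10.82×49 = 320.4 + 403.56 + 530.18 = 1254.14
ΣP(t=0)Q(t=0) = 35.60×10 + 1.77×208 + 10.82×48 = 356 + 368.16 + 519.36 = 1243.52
L = 1254.14 / 1243.52 × 100 = 100.8540
Paasche component (current-period weights):
ΣP(t=1)Q(t=1) = 43.56×9 + 1.99×228 + 10.35×49 = 392.04 + 453.72 + 507.15 = 1352.91
ΣP(t=1)Q(t=0) = 43.56×10 + 1.99×208 + 10.35×48 = 435.6 + 413.92 + 496.8 = 1346.32
P = 1352.91 / 1346.32 × 100 = 100.4895
Fisher = √(L × P) = √(100.8540 × 100.4895) = 100.6716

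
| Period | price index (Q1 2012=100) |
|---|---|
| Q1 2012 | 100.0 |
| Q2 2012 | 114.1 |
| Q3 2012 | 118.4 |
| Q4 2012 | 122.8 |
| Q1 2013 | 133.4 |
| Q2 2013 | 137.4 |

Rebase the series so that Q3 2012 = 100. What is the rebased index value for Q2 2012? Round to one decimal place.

96.4

Rebased(Q2 2012) = 114.1 / 118.4 × 100 = 96.3682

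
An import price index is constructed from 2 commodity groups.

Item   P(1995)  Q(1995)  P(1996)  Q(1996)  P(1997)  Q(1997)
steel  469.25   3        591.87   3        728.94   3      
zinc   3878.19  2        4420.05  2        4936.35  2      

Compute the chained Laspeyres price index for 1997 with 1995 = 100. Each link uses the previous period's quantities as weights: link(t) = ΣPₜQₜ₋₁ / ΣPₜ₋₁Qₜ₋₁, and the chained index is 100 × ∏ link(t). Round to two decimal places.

Link 1995→1996:
ΣP(1996)Q(1995) = 591.87×3 + 4420.05×2 = 1775.61 + 8840.1 = 10615.71
ΣP(1995)Q(1995) = 469.25×3 + 3878.19×2 = 1407.75 + 7756.38 = 9164.13
link = 10615.71/9164.13 = 1.158398
Link 1996→1997:
ΣP(1997)Q(1996) = 728.94×3 + 4936.35×2 = 2186.82 + 9872.7 = 12059.52
ΣP(1996)Q(1996) = 591.87×3 + 4420.05×2 = 1775.61 + 8840.1 = 10615.71
link = 12059.52/10615.71 = 1.136007
Chained index = 100 × 1.158398 × 1.136007 = 131.5948

131.59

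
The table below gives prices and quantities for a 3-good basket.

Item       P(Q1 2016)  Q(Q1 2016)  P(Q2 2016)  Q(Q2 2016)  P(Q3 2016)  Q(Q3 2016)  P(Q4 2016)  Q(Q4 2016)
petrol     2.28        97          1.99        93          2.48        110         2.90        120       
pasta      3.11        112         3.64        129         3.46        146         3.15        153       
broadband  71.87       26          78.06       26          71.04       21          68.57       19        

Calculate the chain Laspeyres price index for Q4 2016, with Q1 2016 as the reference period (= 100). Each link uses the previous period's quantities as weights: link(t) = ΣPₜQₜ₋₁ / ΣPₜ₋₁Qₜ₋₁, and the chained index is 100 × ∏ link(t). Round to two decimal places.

99.17

Link Q1 2016→Q2 2016:
ΣP(Q2 2016)Q(Q1 2016) = 1.99×97 + 3.64×112 + 78.06×26 = 193.03 + 407.68 + 2029.56 = 2630.27
ΣP(Q1 2016)Q(Q1 2016) = 2.28×97 + 3.11×112 + 71.87×26 = 221.16 + 348.32 + 1868.62 = 2438.1
link = 2630.27/2438.1 = 1.078820
Link Q2 2016→Q3 2016:
ΣP(Q3 2016)Q(Q2 2016) = 2.48×93 + 3.46×129 + 71.04×26 = 230.64 + 446.34 + 1847.04 = 2524.02
ΣP(Q2 2016)Q(Q2 2016) = 1.99×93 + 3.64×129 + 78.06×26 = 185.07 + 469.56 + 2029.56 = 2684.19
link = 2524.02/2684.19 = 0.940328
Link Q3 2016→Q4 2016:
ΣP(Q4 2016)Q(Q3 2016) = 2.90×110 + 3.15×146 + 68.57×21 = 319 + 459.9 + 1439.97 = 2218.87
ΣP(Q3 2016)Q(Q3 2016) = 2.48×110 + 3.46×146 + 71.04×21 = 272.8 + 505.16 + 1491.84 = 2269.8
link = 2218.87/2269.8 = 0.977562
Chained index = 100 × 1.078820 × 0.940328 × 0.977562 = 99.1682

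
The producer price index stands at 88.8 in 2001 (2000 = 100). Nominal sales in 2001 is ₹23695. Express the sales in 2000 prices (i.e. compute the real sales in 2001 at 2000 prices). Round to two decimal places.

26683.56

Real = Nominal ÷ (Index/100) = 23695 ÷ (88.8/100)
     = 23695 ÷ 0.888 = 26683.5586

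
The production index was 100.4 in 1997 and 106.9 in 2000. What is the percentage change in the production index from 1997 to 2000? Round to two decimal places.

6.47%

Change = (106.9 − 100.4) / 100.4 × 100
       = 6.5 / 100.4 × 100 = 6.4741%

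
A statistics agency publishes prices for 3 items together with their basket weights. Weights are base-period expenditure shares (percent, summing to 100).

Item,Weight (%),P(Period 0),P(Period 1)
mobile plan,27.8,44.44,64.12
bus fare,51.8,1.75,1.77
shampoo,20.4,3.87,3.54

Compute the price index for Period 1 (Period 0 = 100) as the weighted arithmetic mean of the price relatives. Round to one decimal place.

111.2

mobile plan: 27.8 × (64.12/44.44) = 27.8 × 1.442844 = 40.1111
bus fare: 51.8 × (1.77/1.75) = 51.8 × 1.011429 = 52.3920
shampoo: 20.4 × (3.54/3.87) = 20.4 × 0.914729 = 18.6605
Index = Σ wᵢ·(p₁ᵢ/p₀ᵢ) = 40.1111 + 52.3920 + 18.6605 = 111.1635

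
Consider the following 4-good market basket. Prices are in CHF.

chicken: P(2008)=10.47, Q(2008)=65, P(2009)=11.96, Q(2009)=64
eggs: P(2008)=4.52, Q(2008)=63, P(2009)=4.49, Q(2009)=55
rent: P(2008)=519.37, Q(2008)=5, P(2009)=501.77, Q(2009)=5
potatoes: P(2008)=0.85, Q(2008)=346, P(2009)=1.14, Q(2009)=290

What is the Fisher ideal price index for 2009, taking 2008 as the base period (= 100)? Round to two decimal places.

Laspeyres component (base-period weights):
ΣP(2009)Q(2008) = 11.96×65 + 4.49×63 + 501.77×5 + 1.14×346 = 777.4 + 282.87 + 2508.85 + 394.44 = 3963.56
ΣP(2008)Q(2008) = 10.47×65 + 4.52×63 + 519.37×5 + 0.85×346 = 680.55 + 284.76 + 2596.85 + 294.1 = 3856.26
L = 3963.56 / 3856.26 × 100 = 102.7825
Paasche component (current-period weights):
ΣP(2009)Q(2009) = 11.96×64 + 4.49×55 + 501.77×5 + 1.14×290 = 765.44 + 246.95 + 2508.85 + 330.6 = 3851.84
ΣP(2008)Q(2009) = 10.47×64 + 4.52×55 + 519.37×5 + 0.85×290 = 670.08 + 248.6 + 2596.85 + 246.5 = 3762.03
P = 3851.84 / 3762.03 × 100 = 102.3873
Fisher = √(L × P) = √(102.7825 × 102.3873) = 102.5847

102.58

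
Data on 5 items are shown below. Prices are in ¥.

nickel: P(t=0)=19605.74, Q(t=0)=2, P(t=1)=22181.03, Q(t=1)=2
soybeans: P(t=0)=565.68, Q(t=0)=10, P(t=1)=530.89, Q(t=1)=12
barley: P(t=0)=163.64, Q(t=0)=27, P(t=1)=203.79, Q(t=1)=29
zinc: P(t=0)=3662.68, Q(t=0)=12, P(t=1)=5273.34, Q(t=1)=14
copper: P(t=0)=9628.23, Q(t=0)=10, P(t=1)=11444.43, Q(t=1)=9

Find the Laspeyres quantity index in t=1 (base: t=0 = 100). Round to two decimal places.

Laspeyres quantity index uses base-period prices as weights.
ΣP(t=0)·Q(t=1) = 19605.74×2 + 565.68×12 + 163.64×29 + 3662.68×14 + 9628.23×9 = 39211.48 + 6788.16 + 4745.56 + 51277.52 + 86654.07 = 188676.79
ΣP(t=0)·Q(t=0) = 19605.74×2 + 565.68×10 + 163.64×27 + 3662.68×12 + 9628.23×10 = 39211.48 + 5656.8 + 4418.28 + 43952.16 + 96282.3 = 189521.02
Index = 188676.79 / 189521.02 × 100 = 99.5545

99.55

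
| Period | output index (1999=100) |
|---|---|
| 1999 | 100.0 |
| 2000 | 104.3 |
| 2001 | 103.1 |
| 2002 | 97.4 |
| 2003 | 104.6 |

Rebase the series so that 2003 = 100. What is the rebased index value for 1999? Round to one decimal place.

Rebased(1999) = 100.0 / 104.6 × 100 = 95.6023

95.6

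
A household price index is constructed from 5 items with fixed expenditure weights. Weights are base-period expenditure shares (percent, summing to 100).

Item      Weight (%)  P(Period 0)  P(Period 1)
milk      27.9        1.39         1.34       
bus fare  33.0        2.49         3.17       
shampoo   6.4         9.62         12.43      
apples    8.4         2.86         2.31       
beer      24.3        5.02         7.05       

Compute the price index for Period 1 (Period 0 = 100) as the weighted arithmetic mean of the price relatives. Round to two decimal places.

milk: 27.9 × (1.34/1.39) = 27.9 × 0.964029 = 26.8964
bus fare: 33.0 × (3.17/2.49) = 33.0 × 1.273092 = 42.0120
shampoo: 6.4 × (12.43/9.62) = 6.4 × 1.292100 = 8.2694
apples: 8.4 × (2.31/2.86) = 8.4 × 0.807692 = 6.7846
beer: 24.3 × (7.05/5.02) = 24.3 × 1.404382 = 34.1265
Index = Σ wᵢ·(p₁ᵢ/p₀ᵢ) = 26.8964 + 42.0120 + 8.2694 + 6.7846 + 34.1265 = 118.0890

118.09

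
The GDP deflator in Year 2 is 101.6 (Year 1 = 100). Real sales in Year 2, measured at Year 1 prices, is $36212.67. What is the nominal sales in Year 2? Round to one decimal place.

36792.1

Nominal = Real × (Index/100) = 36212.67 × (101.6/100)
        = 36212.67 × 1.016 = 36792.0727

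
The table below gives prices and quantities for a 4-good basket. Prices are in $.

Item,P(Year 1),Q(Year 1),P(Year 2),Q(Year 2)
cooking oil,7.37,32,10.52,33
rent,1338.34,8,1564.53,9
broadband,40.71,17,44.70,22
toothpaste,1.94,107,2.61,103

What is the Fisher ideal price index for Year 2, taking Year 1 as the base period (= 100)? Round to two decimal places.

Laspeyres component (base-period weights):
ΣP(Year 2)Q(Year 1) = 10.52×32 + 1564.53×8 + 44.70×17 + 2.61×107 = 336.64 + 12516.24 + 759.9 + 279.27 = 13892.05
ΣP(Year 1)Q(Year 1) = 7.37×32 + 1338.34×8 + 40.71×17 + 1.94×107 = 235.84 + 10706.72 + 692.07 + 207.58 = 11842.21
L = 13892.05 / 11842.21 × 100 = 117.3096
Paasche component (current-period weights):
ΣP(Year 2)Q(Year 2) = 10.52×33 + 1564.53×9 + 44.70×22 + 2.61×103 = 347.16 + 14080.77 + 983.4 + 268.83 = 15680.16
ΣP(Year 1)Q(Year 2) = 7.37×33 + 1338.34×9 + 40.71×22 + 1.94×103 = 243.21 + 12045.06 + 895.62 + 199.82 = 13383.71
P = 15680.16 / 13383.71 × 100 = 117.1585
Fisher = √(L × P) = √(117.3096 × 117.1585) = 117.2341

117.23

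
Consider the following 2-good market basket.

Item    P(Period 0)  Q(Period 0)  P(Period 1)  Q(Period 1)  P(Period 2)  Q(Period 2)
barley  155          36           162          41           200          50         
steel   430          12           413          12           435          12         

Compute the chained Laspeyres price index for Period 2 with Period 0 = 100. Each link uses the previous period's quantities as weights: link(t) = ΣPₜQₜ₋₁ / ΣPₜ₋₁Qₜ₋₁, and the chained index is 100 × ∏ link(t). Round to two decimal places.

Link Period 0→Period 1:
ΣP(Period 1)Q(Period 0) = 162×36 + 413×12 = 5832 + 4956 = 10788
ΣP(Period 0)Q(Period 0) = 155×36 + 430×12 = 5580 + 5160 = 10740
link = 10788/10740 = 1.004469
Link Period 1→Period 2:
ΣP(Period 2)Q(Period 1) = 200×41 + 435×12 = 8200 + 5220 = 13420
ΣP(Period 1)Q(Period 1) = 162×41 + 413×12 = 6642 + 4956 = 11598
link = 13420/11598 = 1.157096
Chained index = 100 × 1.004469 × 1.157096 = 116.2267

116.23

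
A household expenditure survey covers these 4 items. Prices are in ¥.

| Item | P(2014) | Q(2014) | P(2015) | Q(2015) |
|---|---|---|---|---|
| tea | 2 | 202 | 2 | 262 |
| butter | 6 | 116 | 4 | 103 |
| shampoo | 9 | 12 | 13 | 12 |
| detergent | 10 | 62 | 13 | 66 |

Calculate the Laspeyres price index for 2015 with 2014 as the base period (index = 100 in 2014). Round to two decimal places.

100.11

Laspeyres price index uses base-period quantities as weights.
ΣP(2015)·Q(2014) = 2×202 + 4×116 + 13×12 + 13×62 = 404 + 464 + 156 + 806 = 1830
ΣP(2014)·Q(2014) = 2×202 + 6×116 + 9×12 + 10×62 = 404 + 696 + 108 + 620 = 1828
Index = 1830 / 1828 × 100 = 100.1094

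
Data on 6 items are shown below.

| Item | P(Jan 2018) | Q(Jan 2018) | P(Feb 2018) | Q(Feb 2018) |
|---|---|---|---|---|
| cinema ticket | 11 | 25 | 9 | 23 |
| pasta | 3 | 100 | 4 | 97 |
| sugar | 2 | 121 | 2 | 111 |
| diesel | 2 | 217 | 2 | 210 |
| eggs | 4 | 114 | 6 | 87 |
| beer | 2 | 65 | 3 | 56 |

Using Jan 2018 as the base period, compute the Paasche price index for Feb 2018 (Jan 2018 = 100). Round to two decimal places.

Paasche price index uses current-period quantities as weights.
ΣP(Feb 2018)·Q(Feb 2018) = 9×23 + 4×97 + 2×111 + 2×210 + 6×87 + 3×56 = 207 + 388 + 222 + 420 + 522 + 168 = 1927
ΣP(Jan 2018)·Q(Feb 2018) = 11×23 + 3×97 + 2×111 + 2×210 + 4×87 + 2×56 = 253 + 291 + 222 + 420 + 348 + 112 = 1646
Index = 1927 / 1646 × 100 = 117.0717

117.07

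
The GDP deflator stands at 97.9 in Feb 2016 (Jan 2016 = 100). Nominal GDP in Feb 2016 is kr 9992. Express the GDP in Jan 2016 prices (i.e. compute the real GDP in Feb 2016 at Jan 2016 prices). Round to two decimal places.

Real = Nominal ÷ (Index/100) = 9992 ÷ (97.9/100)
     = 9992 ÷ 0.979 = 10206.3330

10206.33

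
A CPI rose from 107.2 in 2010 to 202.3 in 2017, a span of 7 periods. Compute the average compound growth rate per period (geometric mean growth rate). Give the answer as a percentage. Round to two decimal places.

9.50%

Growth factor = (202.3/107.2)^(1/7) = (1.887127)^(1/7) = 1.094965
Growth rate = 1.094965 − 1 = 0.094965 = 9.4965%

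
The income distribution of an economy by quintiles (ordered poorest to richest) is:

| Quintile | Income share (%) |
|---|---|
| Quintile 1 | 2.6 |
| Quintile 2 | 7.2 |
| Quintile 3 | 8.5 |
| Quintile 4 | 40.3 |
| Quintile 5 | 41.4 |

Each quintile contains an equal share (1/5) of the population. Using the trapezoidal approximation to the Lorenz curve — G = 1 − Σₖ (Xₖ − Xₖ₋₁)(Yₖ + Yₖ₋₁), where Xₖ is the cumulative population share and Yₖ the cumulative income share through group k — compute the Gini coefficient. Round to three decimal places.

Cumulative income shares Yₖ: 0.0260, 0.0980, 0.1830, 0.5860, 1.0000
Σ (Xₖ−Xₖ₋₁)(Yₖ+Yₖ₋₁) = (1/5)(0.0260+0.0000) + (1/5)(0.0980+0.0260) + (1/5)(0.1830+0.0980) + (1/5)(0.5860+0.1830) + (1/5)(1.0000+0.5860)
  = 0.0052 + 0.0248 + 0.0562 + 0.1538 + 0.3172 = 0.5572
G = 1 − 0.5572 = 0.4428

0.443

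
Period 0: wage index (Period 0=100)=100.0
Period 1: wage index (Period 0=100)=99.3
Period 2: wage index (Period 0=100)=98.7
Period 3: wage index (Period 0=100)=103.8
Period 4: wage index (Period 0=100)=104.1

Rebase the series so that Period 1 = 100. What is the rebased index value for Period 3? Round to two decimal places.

Rebased(Period 3) = 103.8 / 99.3 × 100 = 104.5317

104.53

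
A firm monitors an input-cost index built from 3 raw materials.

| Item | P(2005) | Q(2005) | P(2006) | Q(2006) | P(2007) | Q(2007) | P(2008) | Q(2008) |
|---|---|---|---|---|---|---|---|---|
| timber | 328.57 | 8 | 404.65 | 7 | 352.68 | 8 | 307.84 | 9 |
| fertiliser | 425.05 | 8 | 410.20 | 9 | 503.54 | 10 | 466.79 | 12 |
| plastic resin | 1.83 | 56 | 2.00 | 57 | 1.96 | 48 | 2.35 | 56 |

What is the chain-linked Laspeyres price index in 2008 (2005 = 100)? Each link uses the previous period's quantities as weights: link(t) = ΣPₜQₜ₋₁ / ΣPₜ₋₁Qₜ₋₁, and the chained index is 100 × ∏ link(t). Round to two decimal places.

105.56

Link 2005→2006:
ΣP(2006)Q(2005) = 404.65×8 + 410.20×8 + 2.00×56 = 3237.2 + 3281.6 + 112 = 6630.8
ΣP(2005)Q(2005) = 328.57×8 + 425.05×8 + 1.83×56 = 2628.56 + 3400.4 + 102.48 = 6131.44
link = 6630.8/6131.44 = 1.081443
Link 2006→2007:
ΣP(2007)Q(2006) = 352.68×7 + 503.54×9 + 1.96×57 = 2468.76 + 4531.86 + 111.72 = 7112.34
ΣP(2006)Q(2006) = 404.65×7 + 410.20×9 + 2.00×57 = 2832.55 + 3691.8 + 114 = 6638.35
link = 7112.34/6638.35 = 1.071402
Link 2007→2008:
ΣP(2008)Q(2007) = 307.84×8 + 466.79×10 + 2.35×48 = 2462.72 + 4667.9 + 112.8 = 7243.42
ΣP(2007)Q(2007) = 352.68×8 + 503.54×10 + 1.96×48 = 2821.44 + 5035.4 + 94.08 = 7950.92
link = 7243.42/7950.92 = 0.911017
Chained index = 100 × 1.081443 × 1.071402 × 0.911017 = 105.5558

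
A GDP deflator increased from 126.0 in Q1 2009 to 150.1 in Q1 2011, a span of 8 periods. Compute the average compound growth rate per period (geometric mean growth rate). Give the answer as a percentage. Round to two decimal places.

Growth factor = (150.1/126.0)^(1/8) = (1.191270)^(1/8) = 1.022119
Growth rate = 1.022119 − 1 = 0.022119 = 2.2119%

2.21%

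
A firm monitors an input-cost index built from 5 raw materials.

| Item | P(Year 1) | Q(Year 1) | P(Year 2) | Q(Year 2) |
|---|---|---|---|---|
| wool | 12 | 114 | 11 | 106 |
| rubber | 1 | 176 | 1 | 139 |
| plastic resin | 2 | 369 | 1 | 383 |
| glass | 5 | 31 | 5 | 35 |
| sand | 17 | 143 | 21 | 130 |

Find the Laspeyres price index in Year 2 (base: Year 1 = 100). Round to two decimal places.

101.83

Laspeyres price index uses base-period quantities as weights.
ΣP(Year 2)·Q(Year 1) = 11×114 + 1×176 + 1×369 + 5×31 + 21×143 = 1254 + 176 + 369 + 155 + 3003 = 4957
ΣP(Year 1)·Q(Year 1) = 12×114 + 1×176 + 2×369 + 5×31 + 17×143 = 1368 + 176 + 738 + 155 + 2431 = 4868
Index = 4957 / 4868 × 100 = 101.8283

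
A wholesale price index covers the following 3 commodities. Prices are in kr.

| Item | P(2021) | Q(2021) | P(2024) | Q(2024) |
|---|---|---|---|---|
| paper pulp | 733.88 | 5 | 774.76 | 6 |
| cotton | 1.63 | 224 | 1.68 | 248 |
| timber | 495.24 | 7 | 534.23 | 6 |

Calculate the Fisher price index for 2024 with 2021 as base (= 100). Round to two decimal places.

106.42

Laspeyres component (base-period weights):
ΣP(2024)Q(2021) = 774.76×5 + 1.68×224 + 534.23×7 = 3873.8 + 376.32 + 3739.61 = 7989.73
ΣP(2021)Q(2021) = 733.88×5 + 1.63×224 + 495.24×7 = 3669.4 + 365.12 + 3466.68 = 7501.2
L = 7989.73 / 7501.2 × 100 = 106.5127
Paasche component (current-period weights):
ΣP(2024)Q(2024) = 774.76×6 + 1.68×248 + 534.23×6 = 4648.56 + 416.64 + 3205.38 = 8270.58
ΣP(2021)Q(2024) = 733.88×6 + 1.63×248 + 495.24×6 = 4403.28 + 404.24 + 2971.44 = 7778.96
P = 8270.58 / 7778.96 × 100 = 106.3199
Fisher = √(L × P) = √(106.5127 × 106.3199) = 106.4162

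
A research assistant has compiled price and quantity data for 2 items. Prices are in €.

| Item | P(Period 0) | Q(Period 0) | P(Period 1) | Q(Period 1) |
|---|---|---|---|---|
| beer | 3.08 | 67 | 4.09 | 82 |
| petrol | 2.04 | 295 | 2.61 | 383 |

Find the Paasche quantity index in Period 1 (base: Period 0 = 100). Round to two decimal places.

Paasche quantity index uses current-period prices as weights.
ΣP(Period 1)·Q(Period 1) = 4.09×82 + 2.61×383 = 335.38 + 999.63 = 1335.01
ΣP(Period 1)·Q(Period 0) = 4.09×67 + 2.61×295 = 274.03 + 769.95 = 1043.98
Index = 1335.01 / 1043.98 × 100 = 127.8770

127.88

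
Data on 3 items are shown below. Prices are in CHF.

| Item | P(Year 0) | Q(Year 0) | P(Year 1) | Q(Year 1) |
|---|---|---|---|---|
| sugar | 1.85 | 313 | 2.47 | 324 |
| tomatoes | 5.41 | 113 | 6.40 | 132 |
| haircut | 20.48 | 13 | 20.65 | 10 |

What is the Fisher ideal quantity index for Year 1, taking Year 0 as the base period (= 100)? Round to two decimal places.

104.58

Laspeyres component (base-period weights):
ΣP(Year 0)Q(Year 1) = 1.85×324 + 5.41×132 + 20.48×10 = 599.4 + 714.12 + 204.8 = 1518.32
ΣP(Year 0)Q(Year 0) = 1.85×313 + 5.41×113 + 20.48×13 = 579.05 + 611.33 + 266.24 = 1456.62
L = 1518.32 / 1456.62 × 100 = 104.2358
Paasche component (current-period weights):
ΣP(Year 1)Q(Year 1) = 2.47×324 + 6.40×132 + 20.65×10 = 800.28 + 844.8 + 206.5 = 1851.58
ΣP(Year 1)Q(Year 0) = 2.47×313 + 6.40×113 + 20.65×13 = 773.11 + 723.2 + 268.45 = 1764.76
P = 1851.58 / 1764.76 × 100 = 104.9196
Fisher = √(L × P) = √(104.2358 × 104.9196) = 104.5772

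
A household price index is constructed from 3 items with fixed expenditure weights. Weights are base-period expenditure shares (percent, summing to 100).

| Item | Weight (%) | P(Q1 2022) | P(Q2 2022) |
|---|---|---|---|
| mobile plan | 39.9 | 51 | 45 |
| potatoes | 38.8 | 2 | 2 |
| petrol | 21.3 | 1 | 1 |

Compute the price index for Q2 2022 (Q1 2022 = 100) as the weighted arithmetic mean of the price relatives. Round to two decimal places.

95.31

mobile plan: 39.9 × (45/51) = 39.9 × 0.882353 = 35.2059
potatoes: 38.8 × (2/2) = 38.8 × 1.000000 = 38.8000
petrol: 21.3 × (1/1) = 21.3 × 1.000000 = 21.3000
Index = Σ wᵢ·(p₁ᵢ/p₀ᵢ) = 35.2059 + 38.8000 + 21.3000 = 95.3059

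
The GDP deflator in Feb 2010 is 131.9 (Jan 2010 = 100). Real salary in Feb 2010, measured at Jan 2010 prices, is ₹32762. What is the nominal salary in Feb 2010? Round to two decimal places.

Nominal = Real × (Index/100) = 32762 × (131.9/100)
        = 32762 × 1.319 = 43213.0780

43213.08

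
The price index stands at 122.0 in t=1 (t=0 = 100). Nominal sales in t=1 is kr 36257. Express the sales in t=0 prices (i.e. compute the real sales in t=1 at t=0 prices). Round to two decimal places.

Real = Nominal ÷ (Index/100) = 36257 ÷ (122.0/100)
     = 36257 ÷ 1.220 = 29718.8525

29718.85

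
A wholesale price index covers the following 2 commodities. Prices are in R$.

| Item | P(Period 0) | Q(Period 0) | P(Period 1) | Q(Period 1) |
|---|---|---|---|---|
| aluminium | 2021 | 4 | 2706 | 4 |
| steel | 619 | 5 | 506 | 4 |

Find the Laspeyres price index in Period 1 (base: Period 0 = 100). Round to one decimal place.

Laspeyres price index uses base-period quantities as weights.
ΣP(Period 1)·Q(Period 0) = 2706×4 + 506×5 = 10824 + 2530 = 13354
ΣP(Period 0)·Q(Period 0) = 2021×4 + 619×5 = 8084 + 3095 = 11179
Index = 13354 / 11179 × 100 = 119.4561

119.5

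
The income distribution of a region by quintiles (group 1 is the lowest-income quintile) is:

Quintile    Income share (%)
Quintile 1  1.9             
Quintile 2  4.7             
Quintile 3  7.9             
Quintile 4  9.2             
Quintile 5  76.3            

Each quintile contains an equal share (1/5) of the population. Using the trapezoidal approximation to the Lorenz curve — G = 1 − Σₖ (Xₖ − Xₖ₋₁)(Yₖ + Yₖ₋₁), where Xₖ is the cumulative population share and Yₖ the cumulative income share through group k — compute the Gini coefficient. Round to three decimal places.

0.613

Cumulative income shares Yₖ: 0.0190, 0.0660, 0.1450, 0.2370, 1.0000
Σ (Xₖ−Xₖ₋₁)(Yₖ+Yₖ₋₁) = (1/5)(0.0190+0.0000) + (1/5)(0.0660+0.0190) + (1/5)(0.1450+0.0660) + (1/5)(0.2370+0.1450) + (1/5)(1.0000+0.2370)
  = 0.0038 + 0.0170 + 0.0422 + 0.0764 + 0.2474 = 0.3868
G = 1 − 0.3868 = 0.6132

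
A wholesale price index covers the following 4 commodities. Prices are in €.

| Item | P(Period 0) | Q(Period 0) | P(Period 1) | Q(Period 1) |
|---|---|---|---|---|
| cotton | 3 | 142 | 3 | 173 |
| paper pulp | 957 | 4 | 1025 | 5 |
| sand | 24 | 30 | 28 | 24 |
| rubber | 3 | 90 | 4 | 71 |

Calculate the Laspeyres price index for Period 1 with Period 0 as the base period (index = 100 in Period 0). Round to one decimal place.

109.2

Laspeyres price index uses base-period quantities as weights.
ΣP(Period 1)·Q(Period 0) = 3×142 + 1025×4 + 28×30 + 4×90 = 426 + 4100 + 840 + 360 = 5726
ΣP(Period 0)·Q(Period 0) = 3×142 + 957×4 + 24×30 + 3×90 = 426 + 3828 + 720 + 270 = 5244
Index = 5726 / 5244 × 100 = 109.1915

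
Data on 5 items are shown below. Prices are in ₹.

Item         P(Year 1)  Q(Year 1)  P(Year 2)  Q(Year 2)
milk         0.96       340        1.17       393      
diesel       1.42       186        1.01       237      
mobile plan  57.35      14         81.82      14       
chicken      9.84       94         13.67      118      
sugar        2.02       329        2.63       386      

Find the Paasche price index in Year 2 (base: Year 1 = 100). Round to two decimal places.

129.37

Paasche price index uses current-period quantities as weights.
ΣP(Year 2)·Q(Year 2) = 1.17×393 + 1.01×237 + 81.82×14 + 13.67×118 + 2.63×386 = 459.81 + 239.37 + 1145.48 + 1613.06 + 1015.18 = 4472.9
ΣP(Year 1)·Q(Year 2) = 0.96×393 + 1.42×237 + 57.35×14 + 9.84×118 + 2.02×386 = 377.28 + 336.54 + 802.9 + 1161.12 + 779.72 = 3457.56
Index = 4472.9 / 3457.56 × 100 = 129.3658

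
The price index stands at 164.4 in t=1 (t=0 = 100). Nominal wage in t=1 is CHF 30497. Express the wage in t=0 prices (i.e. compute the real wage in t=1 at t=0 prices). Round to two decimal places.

Real = Nominal ÷ (Index/100) = 30497 ÷ (164.4/100)
     = 30497 ÷ 1.644 = 18550.4866

18550.49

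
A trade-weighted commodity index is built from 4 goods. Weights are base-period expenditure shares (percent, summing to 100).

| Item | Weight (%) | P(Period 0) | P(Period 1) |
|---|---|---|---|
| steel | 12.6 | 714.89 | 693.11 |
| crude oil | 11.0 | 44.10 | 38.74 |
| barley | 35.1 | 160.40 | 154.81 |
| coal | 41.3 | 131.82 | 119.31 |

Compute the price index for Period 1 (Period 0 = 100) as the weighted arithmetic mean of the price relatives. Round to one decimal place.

93.1

steel: 12.6 × (693.11/714.89) = 12.6 × 0.969534 = 12.2161
crude oil: 11.0 × (38.74/44.10) = 11.0 × 0.878458 = 9.6630
barley: 35.1 × (154.81/160.40) = 35.1 × 0.965150 = 33.8768
coal: 41.3 × (119.31/131.82) = 41.3 × 0.905098 = 37.3805
Index = Σ wᵢ·(p₁ᵢ/p₀ᵢ) = 12.2161 + 9.6630 + 33.8768 + 37.3805 = 93.1365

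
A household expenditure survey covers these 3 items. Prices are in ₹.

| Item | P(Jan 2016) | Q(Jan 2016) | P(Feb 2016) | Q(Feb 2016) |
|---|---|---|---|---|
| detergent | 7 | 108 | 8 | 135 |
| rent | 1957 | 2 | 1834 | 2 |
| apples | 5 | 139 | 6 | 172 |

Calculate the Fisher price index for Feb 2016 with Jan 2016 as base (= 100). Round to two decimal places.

Laspeyres component (base-period weights):
ΣP(Feb 2016)Q(Jan 2016) = 8×108 + 1834×2 + 6×139 = 864 + 3668 + 834 = 5366
ΣP(Jan 2016)Q(Jan 2016) = 7×108 + 1957×2 + 5×139 = 756 + 3914 + 695 = 5365
L = 5366 / 5365 × 100 = 100.0186
Paasche component (current-period weights):
ΣP(Feb 2016)Q(Feb 2016) = 8×135 + 1834×2 + 6×172 = 1080 + 3668 + 1032 = 5780
ΣP(Jan 2016)Q(Feb 2016) = 7×135 + 1957×2 + 5×172 = 945 + 3914 + 860 = 5719
P = 5780 / 5719 × 100 = 101.0666
Fisher = √(L × P) = √(100.0186 × 101.0666) = 100.5413

100.54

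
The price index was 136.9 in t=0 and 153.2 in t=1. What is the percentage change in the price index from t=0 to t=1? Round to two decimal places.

Change = (153.2 − 136.9) / 136.9 × 100
       = 16.3 / 136.9 × 100 = 11.9065%

11.91%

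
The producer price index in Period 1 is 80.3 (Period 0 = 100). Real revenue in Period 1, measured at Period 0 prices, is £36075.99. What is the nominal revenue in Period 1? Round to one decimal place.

28969.0

Nominal = Real × (Index/100) = 36075.99 × (80.3/100)
        = 36075.99 × 0.803 = 28969.0200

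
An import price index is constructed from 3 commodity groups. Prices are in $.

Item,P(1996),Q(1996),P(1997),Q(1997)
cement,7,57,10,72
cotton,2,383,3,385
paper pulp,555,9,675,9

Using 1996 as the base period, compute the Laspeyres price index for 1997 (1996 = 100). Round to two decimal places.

Laspeyres price index uses base-period quantities as weights.
ΣP(1997)·Q(1996) = 10×57 + 3×383 + 675×9 = 570 + 1149 + 6075 = 7794
ΣP(1996)·Q(1996) = 7×57 + 2×383 + 555×9 = 399 + 766 + 4995 = 6160
Index = 7794 / 6160 × 100 = 126.5260

126.53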